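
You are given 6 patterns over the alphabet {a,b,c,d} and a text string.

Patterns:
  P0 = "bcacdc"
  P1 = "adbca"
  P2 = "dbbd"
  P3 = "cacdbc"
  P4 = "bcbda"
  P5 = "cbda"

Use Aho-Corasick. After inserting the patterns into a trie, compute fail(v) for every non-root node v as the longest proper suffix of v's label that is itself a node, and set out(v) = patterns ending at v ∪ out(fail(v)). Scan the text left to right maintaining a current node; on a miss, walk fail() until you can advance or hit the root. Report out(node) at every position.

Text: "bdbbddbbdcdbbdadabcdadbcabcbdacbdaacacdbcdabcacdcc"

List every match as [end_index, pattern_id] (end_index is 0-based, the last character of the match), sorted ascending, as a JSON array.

Build:
Trie (insert patterns):
  0='ε' goto a→7 b→1 c→16 d→12
  1='b' goto c→2
  2='bc' goto a→3 b→22
  3='bca' goto c→4
  4='bcac' goto d→5
  5='bcacd' goto c→6
  6='bcacdc' goto ·  ←P0
  7='a' goto d→8
  8='ad' goto b→9
  9='adb' goto c→10
  10='adbc' goto a→11
  11='adbca' goto ·  ←P1
  12='d' goto b→13
  13='db' goto b→14
  14='dbb' goto d→15
  15='dbbd' goto ·  ←P2
  16='c' goto a→17 b→25
  17='ca' goto c→18
  18='cac' goto d→19
  19='cacd' goto b→20
  20='cacdb' goto c→21
  21='cacdbc' goto ·  ←P3
  22='bcb' goto d→23
  23='bcbd' goto a→24
  24='bcbda' goto ·  ←P4
  25='cb' goto d→26
  26='cbd' goto a→27
  27='cbda' goto ·  ←P5

Failure links (BFS by depth):
  fail(1) 'b': from fail(0)=0 chase 'b': 0 ⇒ 0;  out=∅∪out(0)=∅
  fail(7) 'a': from fail(0)=0 chase 'a': 0 ⇒ 0;  out=∅∪out(0)=∅
  fail(12) 'd': from fail(0)=0 chase 'd': 0 ⇒ 0;  out=∅∪out(0)=∅
  fail(16) 'c': from fail(0)=0 chase 'c': 0 ⇒ 0;  out=∅∪out(0)=∅
  fail(2) 'bc': from fail(1)=0 chase 'c': 0 ⇒ 16;  out=∅∪out(16)=∅
  fail(8) 'ad': from fail(7)=0 chase 'd': 0 ⇒ 12;  out=∅∪out(12)=∅
  fail(13) 'db': from fail(12)=0 chase 'b': 0 ⇒ 1;  out=∅∪out(1)=∅
  fail(17) 'ca': from fail(16)=0 chase 'a': 0 ⇒ 7;  out=∅∪out(7)=∅
  fail(25) 'cb': from fail(16)=0 chase 'b': 0 ⇒ 1;  out=∅∪out(1)=∅
  fail(3) 'bca': from fail(2)=16 chase 'a': 16 ⇒ 17;  out=∅∪out(17)=∅
  fail(9) 'adb': from fail(8)=12 chase 'b': 12 ⇒ 13;  out=∅∪out(13)=∅
  fail(14) 'dbb': from fail(13)=1 chase 'b': 1→0 ⇒ 1;  out=∅∪out(1)=∅
  fail(18) 'cac': from fail(17)=7 chase 'c': 7→0 ⇒ 16;  out=∅∪out(16)=∅
  fail(22) 'bcb': from fail(2)=16 chase 'b': 16 ⇒ 25;  out=∅∪out(25)=∅
  fail(26) 'cbd': from fail(25)=1 chase 'd': 1→0 ⇒ 12;  out=∅∪out(12)=∅
  fail(4) 'bcac': from fail(3)=17 chase 'c': 17 ⇒ 18;  out=∅∪out(18)=∅
  fail(10) 'adbc': from fail(9)=13 chase 'c': 13→1 ⇒ 2;  out=∅∪out(2)=∅
  fail(15) 'dbbd': from fail(14)=1 chase 'd': 1→0 ⇒ 12;  out={2}∪out(12)={2}
  fail(19) 'cacd': from fail(18)=16 chase 'd': 16→0 ⇒ 12;  out=∅∪out(12)=∅
  fail(23) 'bcbd': from fail(22)=25 chase 'd': 25 ⇒ 26;  out=∅∪out(26)=∅
  fail(27) 'cbda': from fail(26)=12 chase 'a': 12→0 ⇒ 7;  out={5}∪out(7)={5}
  fail(5) 'bcacd': from fail(4)=18 chase 'd': 18 ⇒ 19;  out=∅∪out(19)=∅
  fail(11) 'adbca': from fail(10)=2 chase 'a': 2 ⇒ 3;  out={1}∪out(3)={1}
  fail(20) 'cacdb': from fail(19)=12 chase 'b': 12 ⇒ 13;  out=∅∪out(13)=∅
  fail(24) 'bcbda': from fail(23)=26 chase 'a': 26 ⇒ 27;  out={4}∪out(27)={4,5}
  fail(6) 'bcacdc': from fail(5)=19 chase 'c': 19→12→0 ⇒ 16;  out={0}∪out(16)={0}
  fail(21) 'cacdbc': from fail(20)=13 chase 'c': 13→1 ⇒ 2;  out={3}∪out(2)={3}

Text stream:
[0] read 'b'  n0⇒n1
[1] read 'd'  n1⇒n12 (via fail)
[2] read 'b'  n12⇒n13
[3] read 'b'  n13⇒n14
[4] read 'd'  n14⇒n15  emit P2@[1:4]
[5] read 'd'  n15⇒n12 (via fail)
[6] read 'b'  n12⇒n13
[7] read 'b'  n13⇒n14
[8] read 'd'  n14⇒n15  emit P2@[5:8]
[9] read 'c'  n15⇒n16 (via fail)
[10] read 'd'  n16⇒n12 (via fail)
[11] read 'b'  n12⇒n13
[12] read 'b'  n13⇒n14
[13] read 'd'  n14⇒n15  emit P2@[10:13]
[14] read 'a'  n15⇒n7 (via fail)
[15] read 'd'  n7⇒n8
[16] read 'a'  n8⇒n7 (via fail)
[17] read 'b'  n7⇒n1 (via fail)
[18] read 'c'  n1⇒n2
[19] read 'd'  n2⇒n12 (via fail)
[20] read 'a'  n12⇒n7 (via fail)
[21] read 'd'  n7⇒n8
[22] read 'b'  n8⇒n9
[23] read 'c'  n9⇒n10
[24] read 'a'  n10⇒n11  emit P1@[20:24]
[25] read 'b'  n11⇒n1 (via fail)
[26] read 'c'  n1⇒n2
[27] read 'b'  n2⇒n22
[28] read 'd'  n22⇒n23
[29] read 'a'  n23⇒n24  emit P4@[25:29],P5@[26:29]
[30] read 'c'  n24⇒n16 (via fail)
[31] read 'b'  n16⇒n25
[32] read 'd'  n25⇒n26
[33] read 'a'  n26⇒n27  emit P5@[30:33]
[34] read 'a'  n27⇒n7 (via fail)
[35] read 'c'  n7⇒n16 (via fail)
[36] read 'a'  n16⇒n17
[37] read 'c'  n17⇒n18
[38] read 'd'  n18⇒n19
[39] read 'b'  n19⇒n20
[40] read 'c'  n20⇒n21  emit P3@[35:40]
[41] read 'd'  n21⇒n12 (via fail)
[42] read 'a'  n12⇒n7 (via fail)
[43] read 'b'  n7⇒n1 (via fail)
[44] read 'c'  n1⇒n2
[45] read 'a'  n2⇒n3
[46] read 'c'  n3⇒n4
[47] read 'd'  n4⇒n5
[48] read 'c'  n5⇒n6  emit P0@[43:48]
[49] read 'c'  n6⇒n16 (via fail)

Matches: [[4,2],[8,2],[13,2],[24,1],[29,4],[29,5],[33,5],[40,3],[48,0]]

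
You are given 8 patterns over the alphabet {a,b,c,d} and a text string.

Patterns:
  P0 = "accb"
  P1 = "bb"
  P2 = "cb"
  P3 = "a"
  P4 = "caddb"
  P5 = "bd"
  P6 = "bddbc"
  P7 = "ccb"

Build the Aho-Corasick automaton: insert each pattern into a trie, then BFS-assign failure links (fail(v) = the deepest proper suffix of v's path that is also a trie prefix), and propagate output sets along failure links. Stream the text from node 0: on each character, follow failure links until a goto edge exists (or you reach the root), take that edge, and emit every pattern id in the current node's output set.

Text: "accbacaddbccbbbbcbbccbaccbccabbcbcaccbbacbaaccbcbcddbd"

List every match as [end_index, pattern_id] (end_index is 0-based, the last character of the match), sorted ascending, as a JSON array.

Construct AC machine:
Trie (insert patterns):
  n0 'ε': a→1 b→5 c→7
  n1 'a': c→2  ←P3
  n2 'ac': c→3
  n3 'acc': b→4
  n4 'accb': ·  ←P0
  n5 'b': b→6 d→13
  n6 'bb': ·  ←P1
  n7 'c': a→9 b→8 c→17
  n8 'cb': ·  ←P2
  n9 'ca': d→10
  n10 'cad': d→11
  n11 'cadd': b→12
  n12 'caddb': ·  ←P4
  n13 'bd': d→14  ←P5
  n14 'bdd': b→15
  n15 'bddb': c→16
  n16 'bddbc': ·  ←P6
  n17 'cc': b→18
  n18 'ccb': ·  ←P7

Failure links (BFS by depth):
  n1('a'): parent n0 fail=0; on 'a' 0 → fail=0;  out {3}∪∅={3}
  n5('b'): parent n0 fail=0; on 'b' 0 → fail=0;  out ∅∪∅=∅
  n7('c'): parent n0 fail=0; on 'c' 0 → fail=0;  out ∅∪∅=∅
  n2('ac'): parent n1 fail=0; on 'c' 0 → fail=7;  out ∅∪∅=∅
  n6('bb'): parent n5 fail=0; on 'b' 0 → fail=5;  out {1}∪∅={1}
  n8('cb'): parent n7 fail=0; on 'b' 0 → fail=5;  out {2}∪∅={2}
  n9('ca'): parent n7 fail=0; on 'a' 0 → fail=1;  out ∅∪{3}={3}
  n13('bd'): parent n5 fail=0; on 'd' 0 → fail=0;  out {5}∪∅={5}
  n17('cc'): parent n7 fail=0; on 'c' 0 → fail=7;  out ∅∪∅=∅
  n3('acc'): parent n2 fail=7; on 'c' 7 → fail=17;  out ∅∪∅=∅
  n10('cad'): parent n9 fail=1; on 'd' 1→0 → fail=0;  out ∅∪∅=∅
  n14('bdd'): parent n13 fail=0; on 'd' 0 → fail=0;  out ∅∪∅=∅
  n18('ccb'): parent n17 fail=7; on 'b' 7 → fail=8;  out {7}∪{2}={2,7}
  n4('accb'): parent n3 fail=17; on 'b' 17 → fail=18;  out {0}∪{2,7}={0,2,7}
  n11('cadd'): parent n10 fail=0; on 'd' 0 → fail=0;  out ∅∪∅=∅
  n15('bddb'): parent n14 fail=0; on 'b' 0 → fail=5;  out ∅∪∅=∅
  n12('caddb'): parent n11 fail=0; on 'b' 0 → fail=5;  out {4}∪∅={4}
  n16('bddbc'): parent n15 fail=5; on 'c' 5→0 → fail=7;  out {6}∪∅={6}

Scan:
i=0 'a': node 0→1  emit P3@[0:0]
i=1 'c': node 1→2
i=2 'c': node 2→3
i=3 'b': node 3→4  emit P0@[0:3],P2@[2:3],P7@[1:3]
i=4 'a': node 4→1 ·f  emit P3@[4:4]
i=5 'c': node 1→2
i=6 'a': node 2→9 ·f  emit P3@[6:6]
i=7 'd': node 9→10
i=8 'd': node 10→11
i=9 'b': node 11→12  emit P4@[5:9]
i=10 'c': node 12→7 ·f
i=11 'c': node 7→17
i=12 'b': node 17→18  emit P2@[11:12],P7@[10:12]
i=13 'b': node 18→6 ·f  emit P1@[12:13]
i=14 'b': node 6→6 ·f  emit P1@[13:14]
i=15 'b': node 6→6 ·f  emit P1@[14:15]
i=16 'c': node 6→7 ·f
i=17 'b': node 7→8  emit P2@[16:17]
i=18 'b': node 8→6 ·f  emit P1@[17:18]
i=19 'c': node 6→7 ·f
i=20 'c': node 7→17
i=21 'b': node 17→18  emit P2@[20:21],P7@[19:21]
i=22 'a': node 18→1 ·f  emit P3@[22:22]
i=23 'c': node 1→2
i=24 'c': node 2→3
i=25 'b': node 3→4  emit P0@[22:25],P2@[24:25],P7@[23:25]
i=26 'c': node 4→7 ·f
i=27 'c': node 7→17
i=28 'a': node 17→9 ·f  emit P3@[28:28]
i=29 'b': node 9→5 ·f
i=30 'b': node 5→6  emit P1@[29:30]
i=31 'c': node 6→7 ·f
i=32 'b': node 7→8  emit P2@[31:32]
i=33 'c': node 8→7 ·f
i=34 'a': node 7→9  emit P3@[34:34]
i=35 'c': node 9→2 ·f
i=36 'c': node 2→3
i=37 'b': node 3→4  emit P0@[34:37],P2@[36:37],P7@[35:37]
i=38 'b': node 4→6 ·f  emit P1@[37:38]
i=39 'a': node 6→1 ·f  emit P3@[39:39]
i=40 'c': node 1→2
i=41 'b': node 2→8 ·f  emit P2@[40:41]
i=42 'a': node 8→1 ·f  emit P3@[42:42]
i=43 'a': node 1→1 ·f  emit P3@[43:43]
i=44 'c': node 1→2
i=45 'c': node 2→3
i=46 'b': node 3→4  emit P0@[43:46],P2@[45:46],P7@[44:46]
i=47 'c': node 4→7 ·f
i=48 'b': node 7→8  emit P2@[47:48]
i=49 'c': node 8→7 ·f
i=50 'd': node 7→0 ·f
i=51 'd': node 0→0
i=52 'b': node 0→5
i=53 'd': node 5→13  emit P5@[52:53]

Matches: [[0,3],[3,0],[3,2],[3,7],[4,3],[6,3],[9,4],[12,2],[12,7],[13,1],[14,1],[15,1],[17,2],[18,1],[21,2],[21,7],[22,3],[25,0],[25,2],[25,7],[28,3],[30,1],[32,2],[34,3],[37,0],[37,2],[37,7],[38,1],[39,3],[41,2],[42,3],[43,3],[46,0],[46,2],[46,7],[48,2],[53,5]]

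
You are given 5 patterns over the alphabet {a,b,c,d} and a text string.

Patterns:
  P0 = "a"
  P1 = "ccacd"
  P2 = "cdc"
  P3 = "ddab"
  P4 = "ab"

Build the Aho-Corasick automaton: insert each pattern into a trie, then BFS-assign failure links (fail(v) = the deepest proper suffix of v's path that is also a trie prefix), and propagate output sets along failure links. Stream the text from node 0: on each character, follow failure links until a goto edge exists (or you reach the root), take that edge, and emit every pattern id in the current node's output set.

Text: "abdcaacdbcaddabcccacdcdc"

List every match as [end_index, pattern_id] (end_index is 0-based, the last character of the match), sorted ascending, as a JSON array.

Construct AC machine:
Trie (insert patterns):
  0='ε' goto a→1 c→2 d→9
  1='a' goto b→13  [P0 ends]
  2='c' goto c→3 d→7
  3='cc' goto a→4
  4='cca' goto c→5
  5='ccac' goto d→6
  6='ccacd' goto ·  [P1 ends]
  7='cd' goto c→8
  8='cdc' goto ·  [P2 ends]
  9='d' goto d→10
  10='dd' goto a→11
  11='dda' goto b→12
  12='ddab' goto ·  [P3 ends]
  13='ab' goto ·  [P4 ends]

Failure links (BFS by depth):
  fail(1) 'a': from fail(0)=0 chase 'a': 0 ⇒ 0;  out={0}∪out(0)={0}
  fail(2) 'c': from fail(0)=0 chase 'c': 0 ⇒ 0;  out=∅∪out(0)=∅
  fail(9) 'd': from fail(0)=0 chase 'd': 0 ⇒ 0;  out=∅∪out(0)=∅
  fail(3) 'cc': from fail(2)=0 chase 'c': 0 ⇒ 2;  out=∅∪out(2)=∅
  fail(7) 'cd': from fail(2)=0 chase 'd': 0 ⇒ 9;  out=∅∪out(9)=∅
  fail(10) 'dd': from fail(9)=0 chase 'd': 0 ⇒ 9;  out=∅∪out(9)=∅
  fail(13) 'ab': from fail(1)=0 chase 'b': 0 ⇒ 0;  out={4}∪out(0)={4}
  fail(4) 'cca': from fail(3)=2 chase 'a': 2→0 ⇒ 1;  out=∅∪out(1)={0}
  fail(8) 'cdc': from fail(7)=9 chase 'c': 9→0 ⇒ 2;  out={2}∪out(2)={2}
  fail(11) 'dda': from fail(10)=9 chase 'a': 9→0 ⇒ 1;  out=∅∪out(1)={0}
  fail(5) 'ccac': from fail(4)=1 chase 'c': 1→0 ⇒ 2;  out=∅∪out(2)=∅
  fail(12) 'ddab': from fail(11)=1 chase 'b': 1 ⇒ 13;  out={3}∪out(13)={3,4}
  fail(6) 'ccacd': from fail(5)=2 chase 'd': 2 ⇒ 7;  out={1}∪out(7)={1}

Run:
pos 0 'a': at 1  → match P0@[0:0]
pos 1 'b': at 13  → match P4@[0:1]
pos 2 'd': at 9 (via fail)
pos 3 'c': at 2 (via fail)
pos 4 'a': at 1 (via fail)  → match P0@[4:4]
pos 5 'a': at 1 (via fail)  → match P0@[5:5]
pos 6 'c': at 2 (via fail)
pos 7 'd': at 7
pos 8 'b': at 0 (via fail)
pos 9 'c': at 2
pos 10 'a': at 1 (via fail)  → match P0@[10:10]
pos 11 'd': at 9 (via fail)
pos 12 'd': at 10
pos 13 'a': at 11  → match P0@[13:13]
pos 14 'b': at 12  → match P3@[11:14],P4@[13:14]
pos 15 'c': at 2 (via fail)
pos 16 'c': at 3
pos 17 'c': at 3 (via fail)
pos 18 'a': at 4  → match P0@[18:18]
pos 19 'c': at 5
pos 20 'd': at 6  → match P1@[16:20]
pos 21 'c': at 8 (via fail)  → match P2@[19:21]
pos 22 'd': at 7 (via fail)
pos 23 'c': at 8  → match P2@[21:23]

All matches (sorted): [[0,0],[1,4],[4,0],[5,0],[10,0],[13,0],[14,3],[14,4],[18,0],[20,1],[21,2],[23,2]]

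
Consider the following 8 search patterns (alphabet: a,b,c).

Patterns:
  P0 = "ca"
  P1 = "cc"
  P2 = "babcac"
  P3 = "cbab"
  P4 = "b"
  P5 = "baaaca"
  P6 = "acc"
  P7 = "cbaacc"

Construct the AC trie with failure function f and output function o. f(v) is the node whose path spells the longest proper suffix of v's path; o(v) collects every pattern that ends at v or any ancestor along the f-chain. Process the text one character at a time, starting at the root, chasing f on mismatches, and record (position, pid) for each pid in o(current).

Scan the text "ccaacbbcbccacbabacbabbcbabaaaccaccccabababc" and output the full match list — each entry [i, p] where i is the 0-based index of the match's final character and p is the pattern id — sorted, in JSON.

Build:
Trie nodes:
  0='ε' goto a→17 b→4 c→1
  1='c' goto a→2 b→10 c→3
  2='ca' goto ·  ←P0
  3='cc' goto ·  ←P1
  4='b' goto a→5  ←P4
  5='ba' goto a→13 b→6
  6='bab' goto c→7
  7='babc' goto a→8
  8='babca' goto c→9
  9='babcac' goto ·  ←P2
  10='cb' goto a→11
  11='cba' goto a→20 b→12
  12='cbab' goto ·  ←P3
  13='baa' goto a→14
  14='baaa' goto c→15
  15='baaac' goto a→16
  16='baaaca' goto ·  ←P5
  17='a' goto c→18
  18='ac' goto c→19
  19='acc' goto ·  ←P6
  20='cbaa' goto c→21
  21='cbaac' goto c→22
  22='cbaacc' goto ·  ←P7

BFS fail/out derivation:
  n1('c'): parent n0 fail=0; on 'c' 0 → fail=0;  out ∅∪∅=∅
  n4('b'): parent n0 fail=0; on 'b' 0 → fail=0;  out {4}∪∅={4}
  n17('a'): parent n0 fail=0; on 'a' 0 → fail=0;  out ∅∪∅=∅
  n2('ca'): parent n1 fail=0; on 'a' 0 → fail=17;  out {0}∪∅={0}
  n3('cc'): parent n1 fail=0; on 'c' 0 → fail=1;  out {1}∪∅={1}
  n5('ba'): parent n4 fail=0; on 'a' 0 → fail=17;  out ∅∪∅=∅
  n10('cb'): parent n1 fail=0; on 'b' 0 → fail=4;  out ∅∪{4}={4}
  n18('ac'): parent n17 fail=0; on 'c' 0 → fail=1;  out ∅∪∅=∅
  n6('bab'): parent n5 fail=17; on 'b' 17→0 → fail=4;  out ∅∪{4}={4}
  n11('cba'): parent n10 fail=4; on 'a' 4 → fail=5;  out ∅∪∅=∅
  n13('baa'): parent n5 fail=17; on 'a' 17→0 → fail=17;  out ∅∪∅=∅
  n19('acc'): parent n18 fail=1; on 'c' 1 → fail=3;  out {6}∪{1}={1,6}
  n7('babc'): parent n6 fail=4; on 'c' 4→0 → fail=1;  out ∅∪∅=∅
  n12('cbab'): parent n11 fail=5; on 'b' 5 → fail=6;  out {3}∪{4}={3,4}
  n14('baaa'): parent n13 fail=17; on 'a' 17→0 → fail=17;  out ∅∪∅=∅
  n20('cbaa'): parent n11 fail=5; on 'a' 5 → fail=13;  out ∅∪∅=∅
  n8('babca'): parent n7 fail=1; on 'a' 1 → fail=2;  out ∅∪{0}={0}
  n15('baaac'): parent n14 fail=17; on 'c' 17 → fail=18;  out ∅∪∅=∅
  n21('cbaac'): parent n20 fail=13; on 'c' 13→17 → fail=18;  out ∅∪∅=∅
  n9('babcac'): parent n8 fail=2; on 'c' 2→17 → fail=18;  out {2}∪∅={2}
  n16('baaaca'): parent n15 fail=18; on 'a' 18→1 → fail=2;  out {5}∪{0}={0,5}
  n22('cbaacc'): parent n21 fail=18; on 'c' 18 → fail=19;  out {7}∪{1,6}={1,6,7}

Run:
i=0 'c': node 0→1
i=1 'c': node 1→3  emit P1@[0:1]
i=2 'a': node 3→2 (via fail)  emit P0@[1:2]
i=3 'a': node 2→17 (via fail)
i=4 'c': node 17→18
i=5 'b': node 18→10 (via fail)  emit P4@[5:5]
i=6 'b': node 10→4 (via fail)  emit P4@[6:6]
i=7 'c': node 4→1 (via fail)
i=8 'b': node 1→10  emit P4@[8:8]
i=9 'c': node 10→1 (via fail)
i=10 'c': node 1→3  emit P1@[9:10]
i=11 'a': node 3→2 (via fail)  emit P0@[10:11]
i=12 'c': node 2→18 (via fail)
i=13 'b': node 18→10 (via fail)  emit P4@[13:13]
i=14 'a': node 10→11
i=15 'b': node 11→12  emit P3@[12:15],P4@[15:15]
i=16 'a': node 12→5 (via fail)
i=17 'c': node 5→18 (via fail)
i=18 'b': node 18→10 (via fail)  emit P4@[18:18]
i=19 'a': node 10→11
i=20 'b': node 11→12  emit P3@[17:20],P4@[20:20]
i=21 'b': node 12→4 (via fail)  emit P4@[21:21]
i=22 'c': node 4→1 (via fail)
i=23 'b': node 1→10  emit P4@[23:23]
i=24 'a': node 10→11
i=25 'b': node 11→12  emit P3@[22:25],P4@[25:25]
i=26 'a': node 12→5 (via fail)
i=27 'a': node 5→13
i=28 'a': node 13→14
i=29 'c': node 14→15
i=30 'c': node 15→19 (via fail)  emit P1@[29:30],P6@[28:30]
i=31 'a': node 19→2 (via fail)  emit P0@[30:31]
i=32 'c': node 2→18 (via fail)
i=33 'c': node 18→19  emit P1@[32:33],P6@[31:33]
i=34 'c': node 19→3 (via fail)  emit P1@[33:34]
i=35 'c': node 3→3 (via fail)  emit P1@[34:35]
i=36 'a': node 3→2 (via fail)  emit P0@[35:36]
i=37 'b': node 2→4 (via fail)  emit P4@[37:37]
i=38 'a': node 4→5
i=39 'b': node 5→6  emit P4@[39:39]
i=40 'a': node 6→5 (via fail)
i=41 'b': node 5→6  emit P4@[41:41]
i=42 'c': node 6→7

All matches (sorted): [[1,1],[2,0],[5,4],[6,4],[8,4],[10,1],[11,0],[13,4],[15,3],[15,4],[18,4],[20,3],[20,4],[21,4],[23,4],[25,3],[25,4],[30,1],[30,6],[31,0],[33,1],[33,6],[34,1],[35,1],[36,0],[37,4],[39,4],[41,4]]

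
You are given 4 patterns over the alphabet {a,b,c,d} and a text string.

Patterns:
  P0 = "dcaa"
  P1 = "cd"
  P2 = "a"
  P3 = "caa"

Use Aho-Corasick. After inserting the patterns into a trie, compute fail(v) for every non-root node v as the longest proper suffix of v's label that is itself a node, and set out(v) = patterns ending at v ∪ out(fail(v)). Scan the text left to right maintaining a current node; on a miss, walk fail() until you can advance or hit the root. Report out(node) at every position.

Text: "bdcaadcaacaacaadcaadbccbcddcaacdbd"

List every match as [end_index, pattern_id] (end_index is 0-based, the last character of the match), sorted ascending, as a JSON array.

Build automaton:
Trie (insert patterns):
  0='ε' goto a→7 c→5 d→1
  1='d' goto c→2
  2='dc' goto a→3
  3='dca' goto a→4
  4='dcaa' goto ·  ←P0
  5='c' goto a→8 d→6
  6='cd' goto ·  ←P1
  7='a' goto ·  ←P2
  8='ca' goto a→9
  9='caa' goto ·  ←P3

Failure links (BFS by depth):
  fail(1) 'd': from fail(0)=0 chase 'd': 0 ⇒ 0;  out=∅∪out(0)=∅
  fail(5) 'c': from fail(0)=0 chase 'c': 0 ⇒ 0;  out=∅∪out(0)=∅
  fail(7) 'a': from fail(0)=0 chase 'a': 0 ⇒ 0;  out={2}∪out(0)={2}
  fail(2) 'dc': from fail(1)=0 chase 'c': 0 ⇒ 5;  out=∅∪out(5)=∅
  fail(6) 'cd': from fail(5)=0 chase 'd': 0 ⇒ 1;  out={1}∪out(1)={1}
  fail(8) 'ca': from fail(5)=0 chase 'a': 0 ⇒ 7;  out=∅∪out(7)={2}
  fail(3) 'dca': from fail(2)=5 chase 'a': 5 ⇒ 8;  out=∅∪out(8)={2}
  fail(9) 'caa': from fail(8)=7 chase 'a': 7→0 ⇒ 7;  out={3}∪out(7)={2,3}
  fail(4) 'dcaa': from fail(3)=8 chase 'a': 8 ⇒ 9;  out={0}∪out(9)={0,2,3}

Run:
[0] read 'b'  n0⇒n0
[1] read 'd'  n0⇒n1
[2] read 'c'  n1⇒n2
[3] read 'a'  n2⇒n3  → match P2@[3:3]
[4] read 'a'  n3⇒n4  → match P0@[1:4],P2@[4:4],P3@[2:4]
[5] read 'd'  n4⇒n1 (via fail)
[6] read 'c'  n1⇒n2
[7] read 'a'  n2⇒n3  → match P2@[7:7]
[8] read 'a'  n3⇒n4  → match P0@[5:8],P2@[8:8],P3@[6:8]
[9] read 'c'  n4⇒n5 (via fail)
[10] read 'a'  n5⇒n8  → match P2@[10:10]
[11] read 'a'  n8⇒n9  → match P2@[11:11],P3@[9:11]
[12] read 'c'  n9⇒n5 (via fail)
[13] read 'a'  n5⇒n8  → match P2@[13:13]
[14] read 'a'  n8⇒n9  → match P2@[14:14],P3@[12:14]
[15] read 'd'  n9⇒n1 (via fail)
[16] read 'c'  n1⇒n2
[17] read 'a'  n2⇒n3  → match P2@[17:17]
[18] read 'a'  n3⇒n4  → match P0@[15:18],P2@[18:18],P3@[16:18]
[19] read 'd'  n4⇒n1 (via fail)
[20] read 'b'  n1⇒n0 (via fail)
[21] read 'c'  n0⇒n5
[22] read 'c'  n5⇒n5 (via fail)
[23] read 'b'  n5⇒n0 (via fail)
[24] read 'c'  n0⇒n5
[25] read 'd'  n5⇒n6  → match P1@[24:25]
[26] read 'd'  n6⇒n1 (via fail)
[27] read 'c'  n1⇒n2
[28] read 'a'  n2⇒n3  → match P2@[28:28]
[29] read 'a'  n3⇒n4  → match P0@[26:29],P2@[29:29],P3@[27:29]
[30] read 'c'  n4⇒n5 (via fail)
[31] read 'd'  n5⇒n6  → match P1@[30:31]
[32] read 'b'  n6⇒n0 (via fail)
[33] read 'd'  n0⇒n1

All matches (sorted): [[3,2],[4,0],[4,2],[4,3],[7,2],[8,0],[8,2],[8,3],[10,2],[11,2],[11,3],[13,2],[14,2],[14,3],[17,2],[18,0],[18,2],[18,3],[25,1],[28,2],[29,0],[29,2],[29,3],[31,1]]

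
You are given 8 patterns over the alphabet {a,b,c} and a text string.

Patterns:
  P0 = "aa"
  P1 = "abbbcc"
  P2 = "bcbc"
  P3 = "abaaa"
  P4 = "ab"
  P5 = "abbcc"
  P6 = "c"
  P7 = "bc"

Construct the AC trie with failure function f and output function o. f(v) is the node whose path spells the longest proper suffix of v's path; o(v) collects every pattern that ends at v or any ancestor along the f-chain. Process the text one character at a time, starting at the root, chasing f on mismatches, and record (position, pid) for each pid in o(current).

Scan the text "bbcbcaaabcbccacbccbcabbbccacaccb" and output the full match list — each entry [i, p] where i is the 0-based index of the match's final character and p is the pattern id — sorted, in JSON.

Construct AC machine:
Trie nodes:
  n0 'ε': a→1 b→8 c→17
  n1 'a': a→2 b→3
  n2 'aa': ·  ←P0
  n3 'ab': a→12 b→4  ←P4
  n4 'abb': b→5 c→15
  n5 'abbb': c→6
  n6 'abbbc': c→7
  n7 'abbbcc': ·  ←P1
  n8 'b': c→9
  n9 'bc': b→10  ←P7
  n10 'bcb': c→11
  n11 'bcbc': ·  ←P2
  n12 'aba': a→13
  n13 'abaa': a→14
  n14 'abaaa': ·  ←P3
  n15 'abbc': c→16
  n16 'abbcc': ·  ←P5
  n17 'c': ·  ←P6

Failure links (BFS by depth):
  n1('a'): parent n0 fail=0; on 'a' 0 → fail=0;  out ∅∪∅=∅
  n8('b'): parent n0 fail=0; on 'b' 0 → fail=0;  out ∅∪∅=∅
  n17('c'): parent n0 fail=0; on 'c' 0 → fail=0;  out {6}∪∅={6}
  n2('aa'): parent n1 fail=0; on 'a' 0 → fail=1;  out {0}∪∅={0}
  n3('ab'): parent n1 fail=0; on 'b' 0 → fail=8;  out {4}∪∅={4}
  n9('bc'): parent n8 fail=0; on 'c' 0 → fail=17;  out {7}∪{6}={6,7}
  n4('abb'): parent n3 fail=8; on 'b' 8→0 → fail=8;  out ∅∪∅=∅
  n10('bcb'): parent n9 fail=17; on 'b' 17→0 → fail=8;  out ∅∪∅=∅
  n12('aba'): parent n3 fail=8; on 'a' 8→0 → fail=1;  out ∅∪∅=∅
  n5('abbb'): parent n4 fail=8; on 'b' 8→0 → fail=8;  out ∅∪∅=∅
  n11('bcbc'): parent n10 fail=8; on 'c' 8 → fail=9;  out {2}∪{6,7}={2,6,7}
  n13('abaa'): parent n12 fail=1; on 'a' 1 → fail=2;  out ∅∪{0}={0}
  n15('abbc'): parent n4 fail=8; on 'c' 8 → fail=9;  out ∅∪{6,7}={6,7}
  n6('abbbc'): parent n5 fail=8; on 'c' 8 → fail=9;  out ∅∪{6,7}={6,7}
  n14('abaaa'): parent n13 fail=2; on 'a' 2→1 → fail=2;  out {3}∪{0}={0,3}
  n16('abbcc'): parent n15 fail=9; on 'c' 9→17→0 → fail=17;  out {5}∪{6}={5,6}
  n7('abbbcc'): parent n6 fail=9; on 'c' 9→17→0 → fail=17;  out {1}∪{6}={1,6}

Text stream:
i=0 'b': node 0→8
i=1 'b': node 8→8 ·f
i=2 'c': node 8→9  emit P6@[2:2],P7@[1:2]
i=3 'b': node 9→10
i=4 'c': node 10→11  emit P2@[1:4],P6@[4:4],P7@[3:4]
i=5 'a': node 11→1 ·f
i=6 'a': node 1→2  emit P0@[5:6]
i=7 'a': node 2→2 ·f  emit P0@[6:7]
i=8 'b': node 2→3 ·f  emit P4@[7:8]
i=9 'c': node 3→9 ·f  emit P6@[9:9],P7@[8:9]
i=10 'b': node 9→10
i=11 'c': node 10→11  emit P2@[8:11],P6@[11:11],P7@[10:11]
i=12 'c': node 11→17 ·f  emit P6@[12:12]
i=13 'a': node 17→1 ·f
i=14 'c': node 1→17 ·f  emit P6@[14:14]
i=15 'b': node 17→8 ·f
i=16 'c': node 8→9  emit P6@[16:16],P7@[15:16]
i=17 'c': node 9→17 ·f  emit P6@[17:17]
i=18 'b': node 17→8 ·f
i=19 'c': node 8→9  emit P6@[19:19],P7@[18:19]
i=20 'a': node 9→1 ·f
i=21 'b': node 1→3  emit P4@[20:21]
i=22 'b': node 3→4
i=23 'b': node 4→5
i=24 'c': node 5→6  emit P6@[24:24],P7@[23:24]
i=25 'c': node 6→7  emit P1@[20:25],P6@[25:25]
i=26 'a': node 7→1 ·f
i=27 'c': node 1→17 ·f  emit P6@[27:27]
i=28 'a': node 17→1 ·f
i=29 'c': node 1→17 ·f  emit P6@[29:29]
i=30 'c': node 17→17 ·f  emit P6@[30:30]
i=31 'b': node 17→8 ·f

Result: [[2,6],[2,7],[4,2],[4,6],[4,7],[6,0],[7,0],[8,4],[9,6],[9,7],[11,2],[11,6],[11,7],[12,6],[14,6],[16,6],[16,7],[17,6],[19,6],[19,7],[21,4],[24,6],[24,7],[25,1],[25,6],[27,6],[29,6],[30,6]]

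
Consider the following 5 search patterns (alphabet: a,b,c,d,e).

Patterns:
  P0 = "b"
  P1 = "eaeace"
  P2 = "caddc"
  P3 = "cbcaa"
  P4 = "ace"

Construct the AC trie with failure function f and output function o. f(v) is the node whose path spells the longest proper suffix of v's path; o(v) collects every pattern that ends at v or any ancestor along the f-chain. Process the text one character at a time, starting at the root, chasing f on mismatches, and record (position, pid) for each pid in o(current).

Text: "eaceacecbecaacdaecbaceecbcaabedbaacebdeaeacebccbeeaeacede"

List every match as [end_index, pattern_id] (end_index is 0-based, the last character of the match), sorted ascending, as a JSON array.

Build automaton:
Trie nodes:
  0='ε' goto a→17 b→1 c→8 e→2
  1='b' goto ·  ←P0
  2='e' goto a→3
  3='ea' goto e→4
  4='eae' goto a→5
  5='eaea' goto c→6
  6='eaeac' goto e→7
  7='eaeace' goto ·  ←P1
  8='c' goto a→9 b→13
  9='ca' goto d→10
  10='cad' goto d→11
  11='cadd' goto c→12
  12='caddc' goto ·  ←P2
  13='cb' goto c→14
  14='cbc' goto a→15
  15='cbca' goto a→16
  16='cbcaa' goto ·  ←P3
  17='a' goto c→18
  18='ac' goto e→19
  19='ace' goto ·  ←P4

BFS fail/out derivation:
  fail(1) 'b': from fail(0)=0 chase 'b': 0 ⇒ 0;  out={0}∪out(0)={0}
  fail(2) 'e': from fail(0)=0 chase 'e': 0 ⇒ 0;  out=∅∪out(0)=∅
  fail(8) 'c': from fail(0)=0 chase 'c': 0 ⇒ 0;  out=∅∪out(0)=∅
  fail(17) 'a': from fail(0)=0 chase 'a': 0 ⇒ 0;  out=∅∪out(0)=∅
  fail(3) 'ea': from fail(2)=0 chase 'a': 0 ⇒ 17;  out=∅∪out(17)=∅
  fail(9) 'ca': from fail(8)=0 chase 'a': 0 ⇒ 17;  out=∅∪out(17)=∅
  fail(13) 'cb': from fail(8)=0 chase 'b': 0 ⇒ 1;  out=∅∪out(1)={0}
  fail(18) 'ac': from fail(17)=0 chase 'c': 0 ⇒ 8;  out=∅∪out(8)=∅
  fail(4) 'eae': from fail(3)=17 chase 'e': 17→0 ⇒ 2;  out=∅∪out(2)=∅
  fail(10) 'cad': from fail(9)=17 chase 'd': 17→0 ⇒ 0;  out=∅∪out(0)=∅
  fail(14) 'cbc': from fail(13)=1 chase 'c': 1→0 ⇒ 8;  out=∅∪out(8)=∅
  fail(19) 'ace': from fail(18)=8 chase 'e': 8→0 ⇒ 2;  out={4}∪out(2)={4}
  fail(5) 'eaea': from fail(4)=2 chase 'a': 2 ⇒ 3;  out=∅∪out(3)=∅
  fail(11) 'cadd': from fail(10)=0 chase 'd': 0 ⇒ 0;  out=∅∪out(0)=∅
  fail(15) 'cbca': from fail(14)=8 chase 'a': 8 ⇒ 9;  out=∅∪out(9)=∅
  fail(6) 'eaeac': from fail(5)=3 chase 'c': 3→17 ⇒ 18;  out=∅∪out(18)=∅
  fail(12) 'caddc': from fail(11)=0 chase 'c': 0 ⇒ 8;  out={2}∪out(8)={2}
  fail(16) 'cbcaa': from fail(15)=9 chase 'a': 9→17→0 ⇒ 17;  out={3}∪out(17)={3}
  fail(7) 'eaeace': from fail(6)=18 chase 'e': 18 ⇒ 19;  out={1}∪out(19)={1,4}

Scan:
pos 0 'e': at 2
pos 1 'a': at 3
pos 2 'c': at 18 ·f
pos 3 'e': at 19  emit P4@[1:3]
pos 4 'a': at 3 ·f
pos 5 'c': at 18 ·f
pos 6 'e': at 19  emit P4@[4:6]
pos 7 'c': at 8 ·f
pos 8 'b': at 13  emit P0@[8:8]
pos 9 'e': at 2 ·f
pos 10 'c': at 8 ·f
pos 11 'a': at 9
pos 12 'a': at 17 ·f
pos 13 'c': at 18
pos 14 'd': at 0 ·f
pos 15 'a': at 17
pos 16 'e': at 2 ·f
pos 17 'c': at 8 ·f
pos 18 'b': at 13  emit P0@[18:18]
pos 19 'a': at 17 ·f
pos 20 'c': at 18
pos 21 'e': at 19  emit P4@[19:21]
pos 22 'e': at 2 ·f
pos 23 'c': at 8 ·f
pos 24 'b': at 13  emit P0@[24:24]
pos 25 'c': at 14
pos 26 'a': at 15
pos 27 'a': at 16  emit P3@[23:27]
pos 28 'b': at 1 ·f  emit P0@[28:28]
pos 29 'e': at 2 ·f
pos 30 'd': at 0 ·f
pos 31 'b': at 1  emit P0@[31:31]
pos 32 'a': at 17 ·f
pos 33 'a': at 17 ·f
pos 34 'c': at 18
pos 35 'e': at 19  emit P4@[33:35]
pos 36 'b': at 1 ·f  emit P0@[36:36]
pos 37 'd': at 0 ·f
pos 38 'e': at 2
pos 39 'a': at 3
pos 40 'e': at 4
pos 41 'a': at 5
pos 42 'c': at 6
pos 43 'e': at 7  emit P1@[38:43],P4@[41:43]
pos 44 'b': at 1 ·f  emit P0@[44:44]
pos 45 'c': at 8 ·f
pos 46 'c': at 8 ·f
pos 47 'b': at 13  emit P0@[47:47]
pos 48 'e': at 2 ·f
pos 49 'e': at 2 ·f
pos 50 'a': at 3
pos 51 'e': at 4
pos 52 'a': at 5
pos 53 'c': at 6
pos 54 'e': at 7  emit P1@[49:54],P4@[52:54]
pos 55 'd': at 0 ·f
pos 56 'e': at 2

Result: [[3,4],[6,4],[8,0],[18,0],[21,4],[24,0],[27,3],[28,0],[31,0],[35,4],[36,0],[43,1],[43,4],[44,0],[47,0],[54,1],[54,4]]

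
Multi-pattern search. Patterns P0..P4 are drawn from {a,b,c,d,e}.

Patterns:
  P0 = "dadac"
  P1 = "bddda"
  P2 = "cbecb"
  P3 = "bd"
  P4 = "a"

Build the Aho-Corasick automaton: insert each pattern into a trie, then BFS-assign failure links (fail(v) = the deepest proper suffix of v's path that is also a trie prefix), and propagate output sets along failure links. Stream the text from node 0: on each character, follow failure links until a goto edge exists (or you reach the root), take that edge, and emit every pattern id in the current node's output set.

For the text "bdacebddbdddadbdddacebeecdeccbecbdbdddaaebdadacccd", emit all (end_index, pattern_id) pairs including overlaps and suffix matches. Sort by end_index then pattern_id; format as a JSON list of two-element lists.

Build automaton:
Trie nodes:
  0='ε' goto a→16 b→6 c→11 d→1
  1='d' goto a→2
  2='da' goto d→3
  3='dad' goto a→4
  4='dada' goto c→5
  5='dadac' goto ·  ←P0
  6='b' goto d→7
  7='bd' goto d→8  ←P3
  8='bdd' goto d→9
  9='bddd' goto a→10
  10='bddda' goto ·  ←P1
  11='c' goto b→12
  12='cb' goto e→13
  13='cbe' goto c→14
  14='cbec' goto b→15
  15='cbecb' goto ·  ←P2
  16='a' goto ·  ←P4

Failure links (BFS by depth):
  fail(1) 'd': from fail(0)=0 chase 'd': 0 ⇒ 0;  out=∅∪out(0)=∅
  fail(6) 'b': from fail(0)=0 chase 'b': 0 ⇒ 0;  out=∅∪out(0)=∅
  fail(11) 'c': from fail(0)=0 chase 'c': 0 ⇒ 0;  out=∅∪out(0)=∅
  fail(16) 'a': from fail(0)=0 chase 'a': 0 ⇒ 0;  out={4}∪out(0)={4}
  fail(2) 'da': from fail(1)=0 chase 'a': 0 ⇒ 16;  out=∅∪out(16)={4}
  fail(7) 'bd': from fail(6)=0 chase 'd': 0 ⇒ 1;  out={3}∪out(1)={3}
  fail(12) 'cb': from fail(11)=0 chase 'b': 0 ⇒ 6;  out=∅∪out(6)=∅
  fail(3) 'dad': from fail(2)=16 chase 'd': 16→0 ⇒ 1;  out=∅∪out(1)=∅
  fail(8) 'bdd': from fail(7)=1 chase 'd': 1→0 ⇒ 1;  out=∅∪out(1)=∅
  fail(13) 'cbe': from fail(12)=6 chase 'e': 6→0 ⇒ 0;  out=∅∪out(0)=∅
  fail(4) 'dada': from fail(3)=1 chase 'a': 1 ⇒ 2;  out=∅∪out(2)={4}
  fail(9) 'bddd': from fail(8)=1 chase 'd': 1→0 ⇒ 1;  out=∅∪out(1)=∅
  fail(14) 'cbec': from fail(13)=0 chase 'c': 0 ⇒ 11;  out=∅∪out(11)=∅
  fail(5) 'dadac': from fail(4)=2 chase 'c': 2→16→0 ⇒ 11;  out={0}∪out(11)={0}
  fail(10) 'bddda': from fail(9)=1 chase 'a': 1 ⇒ 2;  out={1}∪out(2)={1,4}
  fail(15) 'cbecb': from fail(14)=11 chase 'b': 11 ⇒ 12;  out={2}∪out(12)={2}

Scan:
i=0 'b': node 0→6
i=1 'd': node 6→7  → match P3@[0:1]
i=2 'a': node 7→2 (fail-walked)  → match P4@[2:2]
i=3 'c': node 2→11 (fail-walked)
i=4 'e': node 11→0 (fail-walked)
i=5 'b': node 0→6
i=6 'd': node 6→7  → match P3@[5:6]
i=7 'd': node 7→8
i=8 'b': node 8→6 (fail-walked)
i=9 'd': node 6→7  → match P3@[8:9]
i=10 'd': node 7→8
i=11 'd': node 8→9
i=12 'a': node 9→10  → match P1@[8:12],P4@[12:12]
i=13 'd': node 10→3 (fail-walked)
i=14 'b': node 3→6 (fail-walked)
i=15 'd': node 6→7  → match P3@[14:15]
i=16 'd': node 7→8
i=17 'd': node 8→9
i=18 'a': node 9→10  → match P1@[14:18],P4@[18:18]
i=19 'c': node 10→11 (fail-walked)
i=20 'e': node 11→0 (fail-walked)
i=21 'b': node 0→6
i=22 'e': node 6→0 (fail-walked)
i=23 'e': node 0→0
i=24 'c': node 0→11
i=25 'd': node 11→1 (fail-walked)
i=26 'e': node 1→0 (fail-walked)
i=27 'c': node 0→11
i=28 'c': node 11→11 (fail-walked)
i=29 'b': node 11→12
i=30 'e': node 12→13
i=31 'c': node 13→14
i=32 'b': node 14→15  → match P2@[28:32]
i=33 'd': node 15→7 (fail-walked)  → match P3@[32:33]
i=34 'b': node 7→6 (fail-walked)
i=35 'd': node 6→7  → match P3@[34:35]
i=36 'd': node 7→8
i=37 'd': node 8→9
i=38 'a': node 9→10  → match P1@[34:38],P4@[38:38]
i=39 'a': node 10→16 (fail-walked)  → match P4@[39:39]
i=40 'e': node 16→0 (fail-walked)
i=41 'b': node 0→6
i=42 'd': node 6→7  → match P3@[41:42]
i=43 'a': node 7→2 (fail-walked)  → match P4@[43:43]
i=44 'd': node 2→3
i=45 'a': node 3→4  → match P4@[45:45]
i=46 'c': node 4→5  → match P0@[42:46]
i=47 'c': node 5→11 (fail-walked)
i=48 'c': node 11→11 (fail-walked)
i=49 'd': node 11→1 (fail-walked)

Matches: [[1,3],[2,4],[6,3],[9,3],[12,1],[12,4],[15,3],[18,1],[18,4],[32,2],[33,3],[35,3],[38,1],[38,4],[39,4],[42,3],[43,4],[45,4],[46,0]]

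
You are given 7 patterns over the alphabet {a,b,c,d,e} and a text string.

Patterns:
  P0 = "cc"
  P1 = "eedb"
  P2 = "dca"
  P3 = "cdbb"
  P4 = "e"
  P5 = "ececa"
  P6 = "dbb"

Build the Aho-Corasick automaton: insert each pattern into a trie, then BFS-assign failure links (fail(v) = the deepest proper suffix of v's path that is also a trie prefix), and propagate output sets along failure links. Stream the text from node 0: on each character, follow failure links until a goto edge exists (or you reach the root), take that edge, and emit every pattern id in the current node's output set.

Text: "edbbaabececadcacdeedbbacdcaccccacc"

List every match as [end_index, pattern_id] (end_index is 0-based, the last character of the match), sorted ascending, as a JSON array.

Build:
Trie (insert patterns):
  n0 'ε': c→1 d→7 e→3
  n1 'c': c→2 d→10
  n2 'cc': ·  [P0 ends]
  n3 'e': c→13 e→4  [P4 ends]
  n4 'ee': d→5
  n5 'eed': b→6
  n6 'eedb': ·  [P1 ends]
  n7 'd': b→17 c→8
  n8 'dc': a→9
  n9 'dca': ·  [P2 ends]
  n10 'cd': b→11
  n11 'cdb': b→12
  n12 'cdbb': ·  [P3 ends]
  n13 'ec': e→14
  n14 'ece': c→15
  n15 'ecec': a→16
  n16 'ececa': ·  [P5 ends]
  n17 'db': b→18
  n18 'dbb': ·  [P6 ends]

Failure links (BFS by depth):
  fail(1) 'c': from fail(0)=0 chase 'c': 0 ⇒ 0;  out=∅∪out(0)=∅
  fail(3) 'e': from fail(0)=0 chase 'e': 0 ⇒ 0;  out={4}∪out(0)={4}
  fail(7) 'd': from fail(0)=0 chase 'd': 0 ⇒ 0;  out=∅∪out(0)=∅
  fail(2) 'cc': from fail(1)=0 chase 'c': 0 ⇒ 1;  out={0}∪out(1)={0}
  fail(4) 'ee': from fail(3)=0 chase 'e': 0 ⇒ 3;  out=∅∪out(3)={4}
  fail(8) 'dc': from fail(7)=0 chase 'c': 0 ⇒ 1;  out=∅∪out(1)=∅
  fail(10) 'cd': from fail(1)=0 chase 'd': 0 ⇒ 7;  out=∅∪out(7)=∅
  fail(13) 'ec': from fail(3)=0 chase 'c': 0 ⇒ 1;  out=∅∪out(1)=∅
  fail(17) 'db': from fail(7)=0 chase 'b': 0 ⇒ 0;  out=∅∪out(0)=∅
  fail(5) 'eed': from fail(4)=3 chase 'd': 3→0 ⇒ 7;  out=∅∪out(7)=∅
  fail(9) 'dca': from fail(8)=1 chase 'a': 1→0 ⇒ 0;  out={2}∪out(0)={2}
  fail(11) 'cdb': from fail(10)=7 chase 'b': 7 ⇒ 17;  out=∅∪out(17)=∅
  fail(14) 'ece': from fail(13)=1 chase 'e': 1→0 ⇒ 3;  out=∅∪out(3)={4}
  fail(18) 'dbb': from fail(17)=0 chase 'b': 0 ⇒ 0;  out={6}∪out(0)={6}
  fail(6) 'eedb': from fail(5)=7 chase 'b': 7 ⇒ 17;  out={1}∪out(17)={1}
  fail(12) 'cdbb': from fail(11)=17 chase 'b': 17 ⇒ 18;  out={3}∪out(18)={3,6}
  fail(15) 'ecec': from fail(14)=3 chase 'c': 3 ⇒ 13;  out=∅∪out(13)=∅
  fail(16) 'ececa': from fail(15)=13 chase 'a': 13→1→0 ⇒ 0;  out={5}∪out(0)={5}

Text stream:
i=0 'e': node 0→3  ** P4@[0:0]
i=1 'd': node 3→7 ·f
i=2 'b': node 7→17
i=3 'b': node 17→18  ** P6@[1:3]
i=4 'a': node 18→0 ·f
i=5 'a': node 0→0
i=6 'b': node 0→0
i=7 'e': node 0→3  ** P4@[7:7]
i=8 'c': node 3→13
i=9 'e': node 13→14  ** P4@[9:9]
i=10 'c': node 14→15
i=11 'a': node 15→16  ** P5@[7:11]
i=12 'd': node 16→7 ·f
i=13 'c': node 7→8
i=14 'a': node 8→9  ** P2@[12:14]
i=15 'c': node 9→1 ·f
i=16 'd': node 1→10
i=17 'e': node 10→3 ·f  ** P4@[17:17]
i=18 'e': node 3→4  ** P4@[18:18]
i=19 'd': node 4→5
i=20 'b': node 5→6  ** P1@[17:20]
i=21 'b': node 6→18 ·f  ** P6@[19:21]
i=22 'a': node 18→0 ·f
i=23 'c': node 0→1
i=24 'd': node 1→10
i=25 'c': node 10→8 ·f
i=26 'a': node 8→9  ** P2@[24:26]
i=27 'c': node 9→1 ·f
i=28 'c': node 1→2  ** P0@[27:28]
i=29 'c': node 2→2 ·f  ** P0@[28:29]
i=30 'c': node 2→2 ·f  ** P0@[29:30]
i=31 'a': node 2→0 ·f
i=32 'c': node 0→1
i=33 'c': node 1→2  ** P0@[32:33]

All matches (sorted): [[0,4],[3,6],[7,4],[9,4],[11,5],[14,2],[17,4],[18,4],[20,1],[21,6],[26,2],[28,0],[29,0],[30,0],[33,0]]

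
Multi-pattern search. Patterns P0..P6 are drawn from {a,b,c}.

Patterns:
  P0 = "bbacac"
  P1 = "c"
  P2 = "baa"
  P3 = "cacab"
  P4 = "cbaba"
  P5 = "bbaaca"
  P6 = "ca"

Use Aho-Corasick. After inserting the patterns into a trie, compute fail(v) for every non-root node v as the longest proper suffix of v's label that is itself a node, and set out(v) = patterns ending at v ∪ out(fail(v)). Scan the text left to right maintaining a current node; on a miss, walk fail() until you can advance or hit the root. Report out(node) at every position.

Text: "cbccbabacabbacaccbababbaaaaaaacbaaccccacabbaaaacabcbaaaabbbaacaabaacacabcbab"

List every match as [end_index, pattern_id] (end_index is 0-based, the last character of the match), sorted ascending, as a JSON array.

Build:
Trie (insert patterns):
  n0 'ε': b→1 c→7
  n1 'b': a→8 b→2
  n2 'bb': a→3
  n3 'bba': a→18 c→4
  n4 'bbac': a→5
  n5 'bbaca': c→6
  n6 'bbacac': ·  [P0 ends]
  n7 'c': a→10 b→14  [P1 ends]
  n8 'ba': a→9
  n9 'baa': ·  [P2 ends]
  n10 'ca': c→11  [P6 ends]
  n11 'cac': a→12
  n12 'caca': b→13
  n13 'cacab': ·  [P3 ends]
  n14 'cb': a→15
  n15 'cba': b→16
  n16 'cbab': a→17
  n17 'cbaba': ·  [P4 ends]
  n18 'bbaa': c→19
  n19 'bbaac': a→20
  n20 'bbaaca': ·  [P5 ends]

BFS fail/out derivation:
  n1('b'): parent n0 fail=0; on 'b' 0 → fail=0;  out ∅∪∅=∅
  n7('c'): parent n0 fail=0; on 'c' 0 → fail=0;  out {1}∪∅={1}
  n2('bb'): parent n1 fail=0; on 'b' 0 → fail=1;  out ∅∪∅=∅
  n8('ba'): parent n1 fail=0; on 'a' 0 → fail=0;  out ∅∪∅=∅
  n10('ca'): parent n7 fail=0; on 'a' 0 → fail=0;  out {6}∪∅={6}
  n14('cb'): parent n7 fail=0; on 'b' 0 → fail=1;  out ∅∪∅=∅
  n3('bba'): parent n2 fail=1; on 'a' 1 → fail=8;  out ∅∪∅=∅
  n9('baa'): parent n8 fail=0; on 'a' 0 → fail=0;  out {2}∪∅={2}
  n11('cac'): parent n10 fail=0; on 'c' 0 → fail=7;  out ∅∪{1}={1}
  n15('cba'): parent n14 fail=1; on 'a' 1 → fail=8;  out ∅∪∅=∅
  n4('bbac'): parent n3 fail=8; on 'c' 8→0 → fail=7;  out ∅∪{1}={1}
  n12('caca'): parent n11 fail=7; on 'a' 7 → fail=10;  out ∅∪{6}={6}
  n16('cbab'): parent n15 fail=8; on 'b' 8→0 → fail=1;  out ∅∪∅=∅
  n18('bbaa'): parent n3 fail=8; on 'a' 8 → fail=9;  out ∅∪{2}={2}
  n5('bbaca'): parent n4 fail=7; on 'a' 7 → fail=10;  out ∅∪{6}={6}
  n13('cacab'): parent n12 fail=10; on 'b' 10→0 → fail=1;  out {3}∪∅={3}
  n17('cbaba'): parent n16 fail=1; on 'a' 1 → fail=8;  out {4}∪∅={4}
  n19('bbaac'): parent n18 fail=9; on 'c' 9→0 → fail=7;  out ∅∪{1}={1}
  n6('bbacac'): parent n5 fail=10; on 'c' 10 → fail=11;  out {0}∪{1}={0,1}
  n20('bbaaca'): parent n19 fail=7; on 'a' 7 → fail=10;  out {5}∪{6}={5,6}

Scan:
pos 0 'c': at 7  ** P1@[0:0]
pos 1 'b': at 14
pos 2 'c': at 7 (fail-walked)  ** P1@[2:2]
pos 3 'c': at 7 (fail-walked)  ** P1@[3:3]
pos 4 'b': at 14
pos 5 'a': at 15
pos 6 'b': at 16
pos 7 'a': at 17  ** P4@[3:7]
pos 8 'c': at 7 (fail-walked)  ** P1@[8:8]
pos 9 'a': at 10  ** P6@[8:9]
pos 10 'b': at 1 (fail-walked)
pos 11 'b': at 2
pos 12 'a': at 3
pos 13 'c': at 4  ** P1@[13:13]
pos 14 'a': at 5  ** P6@[13:14]
pos 15 'c': at 6  ** P0@[10:15],P1@[15:15]
pos 16 'c': at 7 (fail-walked)  ** P1@[16:16]
pos 17 'b': at 14
pos 18 'a': at 15
pos 19 'b': at 16
pos 20 'a': at 17  ** P4@[16:20]
pos 21 'b': at 1 (fail-walked)
pos 22 'b': at 2
pos 23 'a': at 3
pos 24 'a': at 18  ** P2@[22:24]
pos 25 'a': at 0 (fail-walked)
pos 26 'a': at 0
pos 27 'a': at 0
pos 28 'a': at 0
pos 29 'a': at 0
pos 30 'c': at 7  ** P1@[30:30]
pos 31 'b': at 14
pos 32 'a': at 15
pos 33 'a': at 9 (fail-walked)  ** P2@[31:33]
pos 34 'c': at 7 (fail-walked)  ** P1@[34:34]
pos 35 'c': at 7 (fail-walked)  ** P1@[35:35]
pos 36 'c': at 7 (fail-walked)  ** P1@[36:36]
pos 37 'c': at 7 (fail-walked)  ** P1@[37:37]
pos 38 'a': at 10  ** P6@[37:38]
pos 39 'c': at 11  ** P1@[39:39]
pos 40 'a': at 12  ** P6@[39:40]
pos 41 'b': at 13  ** P3@[37:41]
pos 42 'b': at 2 (fail-walked)
pos 43 'a': at 3
pos 44 'a': at 18  ** P2@[42:44]
pos 45 'a': at 0 (fail-walked)
pos 46 'a': at 0
pos 47 'c': at 7  ** P1@[47:47]
pos 48 'a': at 10  ** P6@[47:48]
pos 49 'b': at 1 (fail-walked)
pos 50 'c': at 7 (fail-walked)  ** P1@[50:50]
pos 51 'b': at 14
pos 52 'a': at 15
pos 53 'a': at 9 (fail-walked)  ** P2@[51:53]
pos 54 'a': at 0 (fail-walked)
pos 55 'a': at 0
pos 56 'b': at 1
pos 57 'b': at 2
pos 58 'b': at 2 (fail-walked)
pos 59 'a': at 3
pos 60 'a': at 18  ** P2@[58:60]
pos 61 'c': at 19  ** P1@[61:61]
pos 62 'a': at 20  ** P5@[57:62],P6@[61:62]
pos 63 'a': at 0 (fail-walked)
pos 64 'b': at 1
pos 65 'a': at 8
pos 66 'a': at 9  ** P2@[64:66]
pos 67 'c': at 7 (fail-walked)  ** P1@[67:67]
pos 68 'a': at 10  ** P6@[67:68]
pos 69 'c': at 11  ** P1@[69:69]
pos 70 'a': at 12  ** P6@[69:70]
pos 71 'b': at 13  ** P3@[67:71]
pos 72 'c': at 7 (fail-walked)  ** P1@[72:72]
pos 73 'b': at 14
pos 74 'a': at 15
pos 75 'b': at 16

Result: [[0,1],[2,1],[3,1],[7,4],[8,1],[9,6],[13,1],[14,6],[15,0],[15,1],[16,1],[20,4],[24,2],[30,1],[33,2],[34,1],[35,1],[36,1],[37,1],[38,6],[39,1],[40,6],[41,3],[44,2],[47,1],[48,6],[50,1],[53,2],[60,2],[61,1],[62,5],[62,6],[66,2],[67,1],[68,6],[69,1],[70,6],[71,3],[72,1]]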